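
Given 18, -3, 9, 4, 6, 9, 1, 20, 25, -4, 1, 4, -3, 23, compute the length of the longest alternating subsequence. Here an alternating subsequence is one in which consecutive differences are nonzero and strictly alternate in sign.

11

Track the best alternating length ending on an up-step vs a down-step at each position: up/down = 1/1, 1/2, 3/2, 3/4, 5/4, 5/2, 3/6, 7/1, 7/1, 1/8, 9/8, 9/8, 9/10, 11/8.
The maximum over both is 11; one such subsequence is 18, -3, 9, 4, 6, 1, 20, -4, 1, -3, 23.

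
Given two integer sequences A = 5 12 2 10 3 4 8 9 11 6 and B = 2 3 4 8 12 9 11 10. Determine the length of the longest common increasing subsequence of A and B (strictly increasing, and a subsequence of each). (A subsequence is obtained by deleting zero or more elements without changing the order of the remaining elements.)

For each value that appears in both, track the longest common increasing run ending there.
The best achievable length is 6; one witness is 2, 3, 4, 8, 9, 11 (A-positions 3,5,6,7,8,9, B-positions 1,2,3,4,6,7).

6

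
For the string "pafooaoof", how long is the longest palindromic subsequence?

Using dp[i][j] = 2 + dp[i+1][j−1] if the ends match, else max(dp[i+1][j], dp[i][j−1]):
dp[1][9] = 7. A witness is fooaoof at positions 3,4,5,6,7,8,9.

7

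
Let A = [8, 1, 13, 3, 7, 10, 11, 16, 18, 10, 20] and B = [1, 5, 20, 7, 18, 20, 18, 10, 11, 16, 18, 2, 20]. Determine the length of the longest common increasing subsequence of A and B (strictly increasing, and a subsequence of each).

7

A longest common strictly increasing subsequence is 1, 7, 10, 11, 16, 18, 20 (length 7); it appears in order in both A and B, and no longer such subsequence exists.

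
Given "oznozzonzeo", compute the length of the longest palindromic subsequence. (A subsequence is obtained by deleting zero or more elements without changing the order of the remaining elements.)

One longest palindromic subsequence is oznozzonzo (positions 1,2,3,4,5,6,7,8,9,11); it reads the same forward and backward, and the interval DP gives dp[1][11] = 10.

10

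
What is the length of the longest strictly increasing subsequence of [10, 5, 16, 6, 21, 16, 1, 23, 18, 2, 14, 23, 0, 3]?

5

Let dp[i] be the longest increasing subsequence ending at position i. Then dp = [1, 1, 2, 2, 3, 3, 1, 4, 4, 2, 3, 5, 1, 3].
The maximum is 5; one witness is 5, 6, 16, 18, 23 at positions 2,4,6,9,12.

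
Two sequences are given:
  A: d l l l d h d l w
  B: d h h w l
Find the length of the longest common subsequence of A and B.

A longest common subsequence is dhl (length 3); the LCS DP confirms no longer common subsequence exists.

3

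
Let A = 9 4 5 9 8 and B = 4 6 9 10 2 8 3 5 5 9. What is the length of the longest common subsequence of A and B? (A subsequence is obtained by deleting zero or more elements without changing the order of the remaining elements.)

3

A longest common subsequence is 9, 5, 9 (length 3); the LCS DP confirms no longer common subsequence exists.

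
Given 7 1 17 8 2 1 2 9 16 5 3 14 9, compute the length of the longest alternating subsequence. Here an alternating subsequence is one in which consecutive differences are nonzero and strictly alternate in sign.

8

Track the best alternating length ending on an up-step vs a down-step at each position: up/down = 1/1, 1/2, 3/1, 3/4, 3/4, 1/4, 5/4, 5/4, 5/4, 5/6, 5/6, 7/6, 7/8.
The maximum over both is 8; one such subsequence is 7, 1, 17, 8, 9, 5, 14, 9.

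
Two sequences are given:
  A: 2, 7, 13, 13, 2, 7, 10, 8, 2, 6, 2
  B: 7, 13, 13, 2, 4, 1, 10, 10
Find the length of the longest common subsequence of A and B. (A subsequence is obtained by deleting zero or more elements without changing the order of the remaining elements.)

A longest common subsequence is 7, 13, 13, 2, 10 (length 5); the LCS DP confirms no longer common subsequence exists.

5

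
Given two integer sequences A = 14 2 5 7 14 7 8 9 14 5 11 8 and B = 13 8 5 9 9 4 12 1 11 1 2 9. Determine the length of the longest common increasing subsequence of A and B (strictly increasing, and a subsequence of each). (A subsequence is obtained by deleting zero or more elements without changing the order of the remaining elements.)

A longest common strictly increasing subsequence is 8, 9, 11 (length 3); it appears in order in both A and B, and no longer such subsequence exists.

3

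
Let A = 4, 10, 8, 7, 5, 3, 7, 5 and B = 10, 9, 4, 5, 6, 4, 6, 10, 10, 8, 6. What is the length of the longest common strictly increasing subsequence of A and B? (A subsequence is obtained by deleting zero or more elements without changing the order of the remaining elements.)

A longest common strictly increasing subsequence is 4, 5 (length 2); it appears in order in both A and B, and no longer such subsequence exists.

2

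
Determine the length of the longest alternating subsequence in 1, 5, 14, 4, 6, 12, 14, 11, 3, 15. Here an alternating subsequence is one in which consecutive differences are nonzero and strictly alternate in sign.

6

Track the best alternating length ending on an up-step vs a down-step at each position: up/down = 1/1, 2/1, 2/1, 2/3, 4/3, 4/3, 4/1, 4/5, 2/5, 6/1.
The maximum over both is 6; one such subsequence is 1, 5, 4, 12, 11, 15.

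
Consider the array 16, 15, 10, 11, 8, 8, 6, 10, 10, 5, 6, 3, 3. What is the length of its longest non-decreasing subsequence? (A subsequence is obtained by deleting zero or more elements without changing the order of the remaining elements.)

4

Scanning left to right, the best length ending at each element is: 16→1, 15→1, 10→1, 11→2, 8→1, 8→2, 6→1, 10→3, 10→4, 5→1, 6→2, 3→1, 3→2.
So the longest non-decreasing subsequence has length 4, e.g. 8, 8, 10, 10.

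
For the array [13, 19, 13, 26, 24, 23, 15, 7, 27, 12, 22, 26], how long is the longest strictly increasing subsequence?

Scanning left to right, the best length ending at each element is: 13→1, 19→2, 13→1, 26→3, 24→3, 23→3, 15→2, 7→1, 27→4, 12→2, 22→3, 26→4.
So the longest increasing subsequence has length 4, e.g. 13, 19, 26, 27.

4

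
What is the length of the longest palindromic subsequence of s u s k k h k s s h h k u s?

One longest palindromic subsequence is sukhsshkus (positions 1,2,4,6,8,9,11,12,13,14); it reads the same forward and backward, and the interval DP gives dp[1][14] = 10.

10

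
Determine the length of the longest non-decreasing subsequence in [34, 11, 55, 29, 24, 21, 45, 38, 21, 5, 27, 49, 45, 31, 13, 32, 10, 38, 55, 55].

9

Let dp[i] be the longest non-decreasing subsequence ending at position i. Then dp = [1, 1, 2, 2, 2, 2, 3, 3, 3, 1, 4, 5, 5, 5, 2, 6, 2, 7, 8, 9].
The maximum is 9; one witness is 11, 21, 21, 27, 31, 32, 38, 55, 55 at positions 2,6,9,11,14,16,18,19,20.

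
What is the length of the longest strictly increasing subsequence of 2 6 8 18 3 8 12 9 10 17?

Let dp[i] be the longest increasing subsequence ending at position i. Then dp = [1, 2, 3, 4, 2, 3, 4, 4, 5, 6].
The maximum is 6; one witness is 2, 6, 8, 9, 10, 17 at positions 1,2,3,8,9,10.

6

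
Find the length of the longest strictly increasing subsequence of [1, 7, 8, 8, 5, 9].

4

Let dp[i] be the longest increasing subsequence ending at position i. Then dp = [1, 2, 3, 3, 2, 4].
The maximum is 4; one witness is 1, 7, 8, 9 at positions 1,2,3,6.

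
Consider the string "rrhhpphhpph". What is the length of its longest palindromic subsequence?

One longest palindromic subsequence is hpphhpph (positions 3,5,6,7,8,9,10,11); it reads the same forward and backward, and the interval DP gives dp[1][11] = 8.

8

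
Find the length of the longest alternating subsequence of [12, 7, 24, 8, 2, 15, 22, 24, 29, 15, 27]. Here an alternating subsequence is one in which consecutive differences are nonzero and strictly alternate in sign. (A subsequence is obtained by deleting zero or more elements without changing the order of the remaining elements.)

Track the best alternating length ending on an up-step vs a down-step at each position: up/down = 1/1, 1/2, 3/1, 3/4, 1/4, 5/4, 5/4, 5/1, 5/1, 5/6, 7/6.
The maximum over both is 7; one such subsequence is 12, 7, 24, 8, 22, 15, 27.

7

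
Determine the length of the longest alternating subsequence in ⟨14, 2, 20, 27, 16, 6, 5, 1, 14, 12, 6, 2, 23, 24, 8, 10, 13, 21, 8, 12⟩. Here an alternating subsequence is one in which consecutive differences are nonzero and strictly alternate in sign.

11

Track the best alternating length ending on an up-step vs a down-step at each position: up/down = 1/1, 1/2, 3/1, 3/1, 3/4, 3/4, 3/4, 1/4, 5/4, 5/6, 5/6, 5/6, 7/4, 7/4, 7/8, 9/8, 9/8, 9/8, 7/10, 11/10.
The maximum over both is 11; one such subsequence is 14, 2, 20, 6, 14, 12, 23, 8, 10, 8, 12.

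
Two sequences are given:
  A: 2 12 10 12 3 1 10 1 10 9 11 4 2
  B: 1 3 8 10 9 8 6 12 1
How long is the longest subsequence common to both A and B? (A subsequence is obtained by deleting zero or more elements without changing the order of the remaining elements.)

Backtracking the LCS table gives one alignment: 10 (A3,B4) → 12 (A4,B8) → 1 (A8,B9).
So the longest common subsequence has length 3.

3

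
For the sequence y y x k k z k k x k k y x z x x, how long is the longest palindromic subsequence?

9

One longest palindromic subsequence is xzkkxkkzx (positions 3,6,7,8,9,10,11,14,16); it reads the same forward and backward, and the interval DP gives dp[1][16] = 9.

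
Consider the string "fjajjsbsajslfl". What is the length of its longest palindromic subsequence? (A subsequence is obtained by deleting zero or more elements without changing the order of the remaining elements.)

9

One longest palindromic subsequence is fjasbsajf (positions 1,2,3,6,7,8,9,10,13); it reads the same forward and backward, and the interval DP gives dp[1][14] = 9.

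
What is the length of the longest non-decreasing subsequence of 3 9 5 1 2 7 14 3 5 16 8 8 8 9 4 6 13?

9

Let dp[i] be the longest non-decreasing subsequence ending at position i. Then dp = [1, 2, 2, 1, 2, 3, 4, 3, 4, 5, 5, 6, 7, 8, 4, 5, 9].
The maximum is 9; one witness is 1, 2, 3, 5, 8, 8, 8, 9, 13 at positions 4,5,8,9,11,12,13,14,17.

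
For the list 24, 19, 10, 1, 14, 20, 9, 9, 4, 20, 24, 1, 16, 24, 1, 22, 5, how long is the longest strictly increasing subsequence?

One longest increasing subsequence is 10, 14, 20, 24 (positions 3,5,6,11), of length 4; no longer one exists.

4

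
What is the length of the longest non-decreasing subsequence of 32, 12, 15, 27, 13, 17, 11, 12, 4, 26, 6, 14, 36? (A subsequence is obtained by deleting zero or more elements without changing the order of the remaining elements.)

5

Scanning left to right, the best length ending at each element is: 32→1, 12→1, 15→2, 27→3, 13→2, 17→3, 11→1, 12→2, 4→1, 26→4, 6→2, 14→3, 36→5.
So the longest non-decreasing subsequence has length 5, e.g. 12, 15, 17, 26, 36.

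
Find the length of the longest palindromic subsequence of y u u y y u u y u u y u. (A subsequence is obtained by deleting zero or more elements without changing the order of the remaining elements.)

10

Using dp[i][j] = 2 + dp[i+1][j−1] if the ends match, else max(dp[i+1][j], dp[i][j−1]):
dp[1][12] = 10. A witness is yuuyuuyuuy at positions 1,2,3,4,6,7,8,9,10,11.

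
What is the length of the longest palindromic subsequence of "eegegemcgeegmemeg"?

12

One longest palindromic subsequence is geemgeegmeeg (positions 3,4,6,7,9,10,11,12,13,14,16,17); it reads the same forward and backward, and the interval DP gives dp[1][17] = 12.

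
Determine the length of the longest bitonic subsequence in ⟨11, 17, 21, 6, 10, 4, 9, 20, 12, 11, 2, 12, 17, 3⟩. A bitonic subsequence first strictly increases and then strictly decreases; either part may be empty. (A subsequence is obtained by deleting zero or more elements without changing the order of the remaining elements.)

7

Let inc[i] be the LIS ending at i and dec[i] the longest strictly decreasing subsequence starting at i. inc = [1, 2, 3, 1, 2, 1, 2, 3, 3, 3, 1, 4, 5, 2], dec = [4, 4, 5, 3, 3, 2, 2, 4, 3, 2, 1, 2, 2, 1].
max_i inc[i]+dec[i]−1 = 7, with one witness 11, 17, 21, 20, 12, 11, 3.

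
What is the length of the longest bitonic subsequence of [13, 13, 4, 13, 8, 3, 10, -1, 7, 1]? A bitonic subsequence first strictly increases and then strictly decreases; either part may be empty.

5

One longest bitonic subsequence is 4, 13, 10, 7, 1 (positions 3,4,7,9,10): it rises to 13 then falls. Length 5 is optimal.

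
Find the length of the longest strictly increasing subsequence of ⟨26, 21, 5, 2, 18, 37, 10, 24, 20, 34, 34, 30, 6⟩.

4

One longest increasing subsequence is 5, 18, 24, 34 (positions 3,5,8,10), of length 4; no longer one exists.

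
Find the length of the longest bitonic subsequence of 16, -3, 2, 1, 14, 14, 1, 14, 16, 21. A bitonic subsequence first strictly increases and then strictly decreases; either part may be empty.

Let inc[i] be the LIS ending at i and dec[i] the longest strictly decreasing subsequence starting at i. inc = [1, 1, 2, 2, 3, 3, 2, 3, 4, 5], dec = [3, 1, 2, 1, 2, 2, 1, 1, 1, 1].
max_i inc[i]+dec[i]−1 = 5, with one witness -3, 2, 14, 16, 21.

5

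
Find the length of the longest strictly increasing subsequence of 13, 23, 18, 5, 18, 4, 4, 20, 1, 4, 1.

One longest increasing subsequence is 13, 18, 20 (positions 1,3,8), of length 3; no longer one exists.

3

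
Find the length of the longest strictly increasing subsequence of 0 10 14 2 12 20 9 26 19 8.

5

Scanning left to right, the best length ending at each element is: 0→1, 10→2, 14→3, 2→2, 12→3, 20→4, 9→3, 26→5, 19→4, 8→3.
So the longest increasing subsequence has length 5, e.g. 0, 10, 14, 20, 26.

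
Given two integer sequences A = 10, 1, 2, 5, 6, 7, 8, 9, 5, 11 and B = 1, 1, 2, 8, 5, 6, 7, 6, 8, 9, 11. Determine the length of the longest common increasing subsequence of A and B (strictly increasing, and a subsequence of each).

8

A longest common strictly increasing subsequence is 1, 2, 5, 6, 7, 8, 9, 11 (length 8); it appears in order in both A and B, and no longer such subsequence exists.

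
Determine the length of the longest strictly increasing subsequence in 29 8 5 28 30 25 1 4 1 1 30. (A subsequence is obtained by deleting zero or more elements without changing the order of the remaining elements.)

3

Let dp[i] be the longest increasing subsequence ending at position i. Then dp = [1, 1, 1, 2, 3, 2, 1, 2, 1, 1, 3].
The maximum is 3; one witness is 8, 28, 30 at positions 2,4,5.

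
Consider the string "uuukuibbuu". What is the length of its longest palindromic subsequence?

7

One longest palindromic subsequence is uuukuuu (positions 1,2,3,4,5,9,10); it reads the same forward and backward, and the interval DP gives dp[1][10] = 7.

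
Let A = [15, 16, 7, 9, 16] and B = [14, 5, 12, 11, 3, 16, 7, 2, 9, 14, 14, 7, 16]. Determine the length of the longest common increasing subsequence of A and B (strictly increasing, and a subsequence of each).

For each value that appears in both, track the longest common increasing run ending there.
The best achievable length is 3; one witness is 7, 9, 16 (A-positions 3,4,5, B-positions 7,9,13).

3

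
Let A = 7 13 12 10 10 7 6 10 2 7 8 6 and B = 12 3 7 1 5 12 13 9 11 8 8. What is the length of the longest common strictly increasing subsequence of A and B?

2

For each value that appears in both, track the longest common increasing run ending there.
The best achievable length is 2; one witness is 7, 12 (A-positions 1,3, B-positions 3,6).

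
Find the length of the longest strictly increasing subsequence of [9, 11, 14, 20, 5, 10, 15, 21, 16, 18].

Scanning left to right, the best length ending at each element is: 9→1, 11→2, 14→3, 20→4, 5→1, 10→2, 15→4, 21→5, 16→5, 18→6.
So the longest increasing subsequence has length 6, e.g. 9, 11, 14, 15, 16, 18.

6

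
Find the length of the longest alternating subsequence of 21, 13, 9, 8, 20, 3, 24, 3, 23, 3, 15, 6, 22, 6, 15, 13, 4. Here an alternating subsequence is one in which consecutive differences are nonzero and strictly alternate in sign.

14

Track the best alternating length ending on an up-step vs a down-step at each position: up/down = 1/1, 1/2, 1/2, 1/2, 3/2, 1/4, 5/1, 1/6, 7/6, 1/8, 9/8, 9/10, 11/8, 9/12, 13/12, 13/14, 9/14.
The maximum over both is 14; one such subsequence is 21, 13, 20, 3, 24, 3, 23, 3, 15, 6, 22, 6, 15, 13.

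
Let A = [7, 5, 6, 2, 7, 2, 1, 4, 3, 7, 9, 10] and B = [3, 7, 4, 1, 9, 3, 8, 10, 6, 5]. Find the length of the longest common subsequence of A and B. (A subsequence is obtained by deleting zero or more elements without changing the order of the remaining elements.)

4

A longest common subsequence is 7, 1, 3, 10 (length 4); the LCS DP confirms no longer common subsequence exists.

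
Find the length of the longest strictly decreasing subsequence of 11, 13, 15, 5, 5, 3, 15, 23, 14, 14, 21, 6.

3

One longest decreasing subsequence is 11, 5, 3 (positions 1,4,6), of length 3; no longer one exists.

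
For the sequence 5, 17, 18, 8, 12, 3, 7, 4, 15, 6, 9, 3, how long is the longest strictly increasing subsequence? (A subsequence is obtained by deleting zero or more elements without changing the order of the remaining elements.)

Let dp[i] be the longest increasing subsequence ending at position i. Then dp = [1, 2, 3, 2, 3, 1, 2, 2, 4, 3, 4, 1].
The maximum is 4; one witness is 5, 8, 12, 15 at positions 1,4,5,9.

4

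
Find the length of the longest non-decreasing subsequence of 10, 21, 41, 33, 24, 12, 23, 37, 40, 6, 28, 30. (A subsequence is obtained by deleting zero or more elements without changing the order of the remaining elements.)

Let dp[i] be the longest non-decreasing subsequence ending at position i. Then dp = [1, 2, 3, 3, 3, 2, 3, 4, 5, 1, 4, 5].
The maximum is 5; one witness is 10, 21, 33, 37, 40 at positions 1,2,4,8,9.

5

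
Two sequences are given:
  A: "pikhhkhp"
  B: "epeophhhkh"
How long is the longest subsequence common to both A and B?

5

A longest common subsequence is phhkh (length 5); the LCS DP confirms no longer common subsequence exists.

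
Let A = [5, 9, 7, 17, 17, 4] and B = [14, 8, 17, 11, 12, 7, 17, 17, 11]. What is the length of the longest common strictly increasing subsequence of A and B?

2

For each value that appears in both, track the longest common increasing run ending there.
The best achievable length is 2; one witness is 7, 17 (A-positions 3,4, B-positions 6,7).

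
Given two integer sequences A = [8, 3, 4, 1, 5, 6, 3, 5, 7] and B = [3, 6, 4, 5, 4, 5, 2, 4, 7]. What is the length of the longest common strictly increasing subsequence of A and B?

For each value that appears in both, track the longest common increasing run ending there.
The best achievable length is 4; one witness is 3, 4, 5, 7 (A-positions 2,3,5,9, B-positions 1,3,4,9).

4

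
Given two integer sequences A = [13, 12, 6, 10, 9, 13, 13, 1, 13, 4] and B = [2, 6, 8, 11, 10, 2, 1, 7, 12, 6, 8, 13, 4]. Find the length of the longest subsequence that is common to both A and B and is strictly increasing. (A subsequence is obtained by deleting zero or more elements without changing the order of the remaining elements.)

A longest common strictly increasing subsequence is 6, 10, 13 (length 3); it appears in order in both A and B, and no longer such subsequence exists.

3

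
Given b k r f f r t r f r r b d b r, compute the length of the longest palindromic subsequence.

Using dp[i][j] = 2 + dp[i+1][j−1] if the ends match, else max(dp[i+1][j], dp[i][j−1]):
dp[1][15] = 9. A witness is brfrtrfrb at positions 1,3,5,6,7,8,9,11,14.

9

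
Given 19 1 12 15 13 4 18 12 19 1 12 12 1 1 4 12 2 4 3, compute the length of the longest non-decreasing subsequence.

6

Let dp[i] be the longest non-decreasing subsequence ending at position i. Then dp = [1, 1, 2, 3, 3, 2, 4, 3, 5, 2, 4, 5, 3, 4, 5, 6, 5, 6, 6].
The maximum is 6; one witness is 1, 12, 12, 12, 12, 12 at positions 2,3,8,11,12,16.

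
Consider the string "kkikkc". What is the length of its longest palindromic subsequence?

5

Using dp[i][j] = 2 + dp[i+1][j−1] if the ends match, else max(dp[i+1][j], dp[i][j−1]):
dp[1][6] = 5. A witness is kkikk at positions 1,2,3,4,5.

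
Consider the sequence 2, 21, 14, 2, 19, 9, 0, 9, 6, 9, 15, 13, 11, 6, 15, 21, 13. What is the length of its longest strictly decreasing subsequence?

6

One longest decreasing subsequence is 21, 19, 15, 13, 11, 6 (positions 2,5,11,12,13,14), of length 6; no longer one exists.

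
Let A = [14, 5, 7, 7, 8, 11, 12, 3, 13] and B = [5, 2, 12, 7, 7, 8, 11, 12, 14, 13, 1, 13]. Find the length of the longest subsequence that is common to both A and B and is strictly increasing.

6

For each value that appears in both, track the longest common increasing run ending there.
The best achievable length is 6; one witness is 5, 7, 8, 11, 12, 13 (A-positions 2,3,5,6,7,9, B-positions 1,4,6,7,8,10).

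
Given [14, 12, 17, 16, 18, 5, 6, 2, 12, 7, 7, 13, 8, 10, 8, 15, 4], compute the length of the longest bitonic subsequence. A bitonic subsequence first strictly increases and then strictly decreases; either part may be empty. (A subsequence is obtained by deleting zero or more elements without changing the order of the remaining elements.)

One longest bitonic subsequence is 14, 17, 16, 13, 10, 8, 4 (positions 1,3,4,12,14,15,17): it rises to 17 then falls. Length 7 is optimal.

7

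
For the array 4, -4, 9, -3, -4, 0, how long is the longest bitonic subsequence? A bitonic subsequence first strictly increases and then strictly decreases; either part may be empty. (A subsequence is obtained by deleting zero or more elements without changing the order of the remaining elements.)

4

Let inc[i] be the LIS ending at i and dec[i] the longest strictly decreasing subsequence starting at i. inc = [1, 1, 2, 2, 1, 3], dec = [3, 1, 3, 2, 1, 1].
max_i inc[i]+dec[i]−1 = 4, with one witness 4, 9, -3, -4.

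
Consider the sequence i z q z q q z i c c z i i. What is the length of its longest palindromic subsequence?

One longest palindromic subsequence is izzqqzzi (positions 1,2,4,5,6,7,11,13); it reads the same forward and backward, and the interval DP gives dp[1][13] = 8.

8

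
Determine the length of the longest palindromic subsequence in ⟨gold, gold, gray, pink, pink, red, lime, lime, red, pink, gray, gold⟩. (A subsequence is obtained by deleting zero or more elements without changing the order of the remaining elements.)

10

Using dp[i][j] = 2 + dp[i+1][j−1] if the ends match, else max(dp[i+1][j], dp[i][j−1]):
dp[1][12] = 10. A witness is gold gray pink red lime lime red pink gray gold at positions 1,3,4,6,7,8,9,10,11,12.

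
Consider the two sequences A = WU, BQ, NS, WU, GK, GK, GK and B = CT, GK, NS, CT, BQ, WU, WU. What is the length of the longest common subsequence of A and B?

2

A longest common subsequence is WU, WU (length 2); the LCS DP confirms no longer common subsequence exists.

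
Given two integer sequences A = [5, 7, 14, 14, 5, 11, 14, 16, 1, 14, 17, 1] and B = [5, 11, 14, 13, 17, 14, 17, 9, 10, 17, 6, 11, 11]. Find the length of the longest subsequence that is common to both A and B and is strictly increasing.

For each value that appears in both, track the longest common increasing run ending there.
The best achievable length is 4; one witness is 5, 11, 14, 17 (A-positions 1,6,7,11, B-positions 1,2,3,5).

4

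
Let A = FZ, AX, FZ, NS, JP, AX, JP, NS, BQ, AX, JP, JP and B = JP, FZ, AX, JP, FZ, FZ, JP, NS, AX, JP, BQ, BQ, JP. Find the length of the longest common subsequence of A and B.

8

A longest common subsequence is FZ, AX, FZ, NS, AX, JP, BQ, JP (length 8); the LCS DP confirms no longer common subsequence exists.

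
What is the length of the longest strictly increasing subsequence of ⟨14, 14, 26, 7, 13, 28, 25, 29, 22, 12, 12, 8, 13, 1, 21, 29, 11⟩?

5

Let dp[i] be the longest increasing subsequence ending at position i. Then dp = [1, 1, 2, 1, 2, 3, 3, 4, 3, 2, 2, 2, 3, 1, 4, 5, 3].
The maximum is 5; one witness is 7, 12, 13, 21, 29 at positions 4,10,13,15,16.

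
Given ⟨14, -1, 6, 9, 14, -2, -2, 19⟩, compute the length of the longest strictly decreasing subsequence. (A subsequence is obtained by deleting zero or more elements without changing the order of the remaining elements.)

Scanning left to right, the best length ending at each element is: 14→1, -1→2, 6→2, 9→2, 14→1, -2→3, -2→3, 19→1.
So the longest decreasing subsequence has length 3, e.g. 14, -1, -2.

3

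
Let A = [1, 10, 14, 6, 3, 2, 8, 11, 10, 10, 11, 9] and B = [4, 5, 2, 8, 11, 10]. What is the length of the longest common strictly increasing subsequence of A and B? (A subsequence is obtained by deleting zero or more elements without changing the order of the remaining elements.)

3

For each value that appears in both, track the longest common increasing run ending there.
The best achievable length is 3; one witness is 2, 8, 11 (A-positions 6,7,8, B-positions 3,4,5).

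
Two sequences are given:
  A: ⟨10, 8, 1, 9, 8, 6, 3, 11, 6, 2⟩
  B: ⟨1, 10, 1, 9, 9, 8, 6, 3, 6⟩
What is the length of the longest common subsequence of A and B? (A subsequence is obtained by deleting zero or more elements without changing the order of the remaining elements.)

7

A longest common subsequence is 10, 1, 9, 8, 6, 3, 6 (length 7); the LCS DP confirms no longer common subsequence exists.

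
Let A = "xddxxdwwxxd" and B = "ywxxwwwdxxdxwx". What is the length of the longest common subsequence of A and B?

A longest common subsequence is xdxxdwx (length 7); the LCS DP confirms no longer common subsequence exists.

7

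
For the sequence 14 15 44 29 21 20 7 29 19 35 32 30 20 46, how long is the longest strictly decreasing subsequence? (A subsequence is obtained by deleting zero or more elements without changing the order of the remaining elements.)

Scanning left to right, the best length ending at each element is: 14→1, 15→1, 44→1, 29→2, 21→3, 20→4, 7→5, 29→2, 19→5, 35→2, 32→3, 30→4, 20→5, 46→1.
So the longest decreasing subsequence has length 5, e.g. 44, 29, 21, 20, 7.

5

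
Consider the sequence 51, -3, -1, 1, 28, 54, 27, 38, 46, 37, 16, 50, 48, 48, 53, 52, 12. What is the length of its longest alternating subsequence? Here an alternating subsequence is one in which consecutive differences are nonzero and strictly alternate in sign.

10

A longest alternating subsequence is 51, -3, 28, 27, 38, 37, 50, 48, 53, 52 (positions 1,2,5,7,8,10,12,13,15,16); its 9 consecutive differences strictly alternate in sign, and length 10 is optimal.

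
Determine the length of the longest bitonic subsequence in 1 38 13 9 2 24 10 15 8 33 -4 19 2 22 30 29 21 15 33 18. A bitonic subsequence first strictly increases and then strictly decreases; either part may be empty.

Let inc[i] be the LIS ending at i and dec[i] the longest strictly decreasing subsequence starting at i. inc = [1, 2, 2, 2, 2, 3, 3, 4, 3, 5, 1, 5, 2, 6, 7, 7, 6, 4, 8, 5], dec = [2, 6, 4, 3, 2, 4, 3, 3, 2, 5, 1, 2, 1, 3, 4, 3, 2, 1, 2, 1].
max_i inc[i]+dec[i]−1 = 10, with one witness 1, 9, 10, 15, 19, 22, 30, 29, 21, 18.

10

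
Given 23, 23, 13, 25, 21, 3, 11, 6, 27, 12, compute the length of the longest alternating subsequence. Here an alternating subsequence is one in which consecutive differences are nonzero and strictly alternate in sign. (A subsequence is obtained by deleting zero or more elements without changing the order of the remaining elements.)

A longest alternating subsequence is 23, 13, 25, 3, 11, 6, 27, 12 (positions 1,3,4,6,7,8,9,10); its 7 consecutive differences strictly alternate in sign, and length 8 is optimal.

8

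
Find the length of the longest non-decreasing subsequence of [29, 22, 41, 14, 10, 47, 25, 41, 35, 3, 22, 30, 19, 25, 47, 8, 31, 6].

One longest non-decreasing subsequence is 29, 41, 47, 47 (positions 1,3,6,15), of length 4; no longer one exists.

4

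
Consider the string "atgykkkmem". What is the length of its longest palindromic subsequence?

One longest palindromic subsequence is mem (positions 8,9,10); it reads the same forward and backward, and the interval DP gives dp[1][10] = 3.

3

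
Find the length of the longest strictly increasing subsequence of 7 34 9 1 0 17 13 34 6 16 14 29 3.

Scanning left to right, the best length ending at each element is: 7→1, 34→2, 9→2, 1→1, 0→1, 17→3, 13→3, 34→4, 6→2, 16→4, 14→4, 29→5, 3→2.
So the longest increasing subsequence has length 5, e.g. 7, 9, 13, 16, 29.

5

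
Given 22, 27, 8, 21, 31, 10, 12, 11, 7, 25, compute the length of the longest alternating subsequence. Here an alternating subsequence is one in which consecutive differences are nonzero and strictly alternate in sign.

8

A longest alternating subsequence is 22, 27, 8, 21, 10, 12, 11, 25 (positions 1,2,3,4,6,7,8,10); its 7 consecutive differences strictly alternate in sign, and length 8 is optimal.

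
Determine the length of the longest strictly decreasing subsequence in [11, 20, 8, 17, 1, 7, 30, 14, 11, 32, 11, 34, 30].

Scanning left to right, the best length ending at each element is: 11→1, 20→1, 8→2, 17→2, 1→3, 7→3, 30→1, 14→3, 11→4, 32→1, 11→4, 34→1, 30→2.
So the longest decreasing subsequence has length 4, e.g. 20, 17, 14, 11.

4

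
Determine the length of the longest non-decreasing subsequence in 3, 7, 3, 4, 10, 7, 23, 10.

Scanning left to right, the best length ending at each element is: 3→1, 7→2, 3→2, 4→3, 10→4, 7→4, 23→5, 10→5.
So the longest non-decreasing subsequence has length 5, e.g. 3, 3, 4, 10, 23.

5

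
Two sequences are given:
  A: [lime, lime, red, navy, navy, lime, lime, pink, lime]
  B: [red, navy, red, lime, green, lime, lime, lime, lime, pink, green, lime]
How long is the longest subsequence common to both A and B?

Backtracking the LCS table gives one alignment: lime (A1,B6) → lime (A2,B7) → lime (A6,B8) → lime (A7,B9) → pink (A8,B10) → lime (A9,B12).
So the longest common subsequence has length 6.

6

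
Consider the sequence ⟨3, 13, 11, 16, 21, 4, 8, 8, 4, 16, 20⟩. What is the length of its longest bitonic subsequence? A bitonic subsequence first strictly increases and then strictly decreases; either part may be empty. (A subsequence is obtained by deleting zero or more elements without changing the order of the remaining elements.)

6

One longest bitonic subsequence is 3, 13, 16, 21, 8, 4 (positions 1,2,4,5,8,9): it rises to 21 then falls. Length 6 is optimal.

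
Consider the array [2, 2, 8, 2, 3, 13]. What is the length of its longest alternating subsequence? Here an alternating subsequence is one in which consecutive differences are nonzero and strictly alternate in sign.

4

A longest alternating subsequence is 2, 8, 2, 3 (positions 1,3,4,5); its 3 consecutive differences strictly alternate in sign, and length 4 is optimal.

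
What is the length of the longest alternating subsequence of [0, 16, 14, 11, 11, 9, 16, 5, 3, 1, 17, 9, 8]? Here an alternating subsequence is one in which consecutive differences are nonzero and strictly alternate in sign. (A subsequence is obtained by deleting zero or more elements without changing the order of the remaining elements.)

Track the best alternating length ending on an up-step vs a down-step at each position: up/down = 1/1, 2/1, 2/3, 2/3, 2/3, 2/3, 4/1, 2/5, 2/5, 2/5, 6/1, 6/7, 6/7.
The maximum over both is 7; one such subsequence is 0, 16, 14, 16, 5, 17, 9.

7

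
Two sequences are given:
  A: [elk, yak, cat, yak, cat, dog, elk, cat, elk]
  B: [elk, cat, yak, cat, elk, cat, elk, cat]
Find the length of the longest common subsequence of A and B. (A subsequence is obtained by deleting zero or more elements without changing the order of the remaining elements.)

Backtracking the LCS table gives one alignment: elk (A1,B1) → cat (A3,B2) → yak (A4,B3) → cat (A5,B4) → elk (A7,B5) → cat (A8,B6) → elk (A9,B7).
So the longest common subsequence has length 7.

7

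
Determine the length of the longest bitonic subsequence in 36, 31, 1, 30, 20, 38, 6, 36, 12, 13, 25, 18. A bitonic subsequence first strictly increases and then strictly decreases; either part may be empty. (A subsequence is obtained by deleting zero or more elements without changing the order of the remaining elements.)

Let inc[i] be the LIS ending at i and dec[i] the longest strictly decreasing subsequence starting at i. inc = [1, 1, 1, 2, 2, 3, 2, 3, 3, 4, 5, 5], dec = [5, 4, 1, 3, 2, 4, 1, 3, 1, 1, 2, 1].
max_i inc[i]+dec[i]−1 = 6, with one witness 1, 30, 38, 36, 25, 18.

6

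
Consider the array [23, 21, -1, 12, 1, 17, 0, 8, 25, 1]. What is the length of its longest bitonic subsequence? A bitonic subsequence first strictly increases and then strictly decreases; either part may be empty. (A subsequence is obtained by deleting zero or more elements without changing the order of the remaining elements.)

5

Let inc[i] be the LIS ending at i and dec[i] the longest strictly decreasing subsequence starting at i. inc = [1, 1, 1, 2, 2, 3, 2, 3, 4, 3], dec = [5, 4, 1, 3, 2, 3, 1, 2, 2, 1].
max_i inc[i]+dec[i]−1 = 5, with one witness 23, 21, 17, 8, 1.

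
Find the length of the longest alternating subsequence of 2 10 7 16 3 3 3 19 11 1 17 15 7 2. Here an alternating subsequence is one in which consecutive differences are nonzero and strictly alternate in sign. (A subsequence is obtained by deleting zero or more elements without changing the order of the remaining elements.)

9

Track the best alternating length ending on an up-step vs a down-step at each position: up/down = 1/1, 2/1, 2/3, 4/1, 2/5, 2/5, 2/5, 6/1, 6/7, 1/7, 8/7, 8/9, 8/9, 8/9.
The maximum over both is 9; one such subsequence is 2, 10, 7, 16, 3, 19, 11, 17, 15.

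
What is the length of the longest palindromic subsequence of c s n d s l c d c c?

One longest palindromic subsequence is ccdcc (positions 1,7,8,9,10); it reads the same forward and backward, and the interval DP gives dp[1][10] = 5.

5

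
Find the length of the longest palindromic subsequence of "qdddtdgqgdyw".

One longest palindromic subsequence is qddddq (positions 1,2,3,4,6,8); it reads the same forward and backward, and the interval DP gives dp[1][12] = 6.

6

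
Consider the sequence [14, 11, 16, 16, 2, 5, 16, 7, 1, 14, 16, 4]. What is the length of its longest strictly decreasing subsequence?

One longest decreasing subsequence is 14, 11, 2, 1 (positions 1,2,5,9), of length 4; no longer one exists.

4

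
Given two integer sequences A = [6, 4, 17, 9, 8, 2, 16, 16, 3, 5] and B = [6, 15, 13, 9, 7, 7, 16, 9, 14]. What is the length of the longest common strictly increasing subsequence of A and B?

3

A longest common strictly increasing subsequence is 6, 9, 16 (length 3); it appears in order in both A and B, and no longer such subsequence exists.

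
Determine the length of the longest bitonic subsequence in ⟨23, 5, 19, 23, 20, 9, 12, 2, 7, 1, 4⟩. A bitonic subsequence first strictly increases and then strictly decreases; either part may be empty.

One longest bitonic subsequence is 5, 19, 23, 20, 12, 7, 4 (positions 2,3,4,5,7,9,11): it rises to 23 then falls. Length 7 is optimal.

7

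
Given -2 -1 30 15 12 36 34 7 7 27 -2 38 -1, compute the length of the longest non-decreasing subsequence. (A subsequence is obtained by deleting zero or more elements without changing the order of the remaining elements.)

6

Let dp[i] be the longest non-decreasing subsequence ending at position i. Then dp = [1, 2, 3, 3, 3, 4, 4, 3, 4, 5, 2, 6, 3].
The maximum is 6; one witness is -2, -1, 7, 7, 27, 38 at positions 1,2,8,9,10,12.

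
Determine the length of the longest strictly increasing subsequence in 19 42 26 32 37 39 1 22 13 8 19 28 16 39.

Scanning left to right, the best length ending at each element is: 19→1, 42→2, 26→2, 32→3, 37→4, 39→5, 1→1, 22→2, 13→2, 8→2, 19→3, 28→4, 16→3, 39→5.
So the longest increasing subsequence has length 5, e.g. 19, 26, 32, 37, 39.

5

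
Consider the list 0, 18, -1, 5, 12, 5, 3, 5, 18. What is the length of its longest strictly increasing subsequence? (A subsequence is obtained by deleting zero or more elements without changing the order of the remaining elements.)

4

One longest increasing subsequence is 0, 5, 12, 18 (positions 1,4,5,9), of length 4; no longer one exists.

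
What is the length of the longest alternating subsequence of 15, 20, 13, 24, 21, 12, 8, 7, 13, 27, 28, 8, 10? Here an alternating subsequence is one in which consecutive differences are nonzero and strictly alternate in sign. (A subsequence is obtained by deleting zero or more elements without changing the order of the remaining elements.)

8

A longest alternating subsequence is 15, 20, 13, 24, 12, 13, 8, 10 (positions 1,2,3,4,6,9,12,13); its 7 consecutive differences strictly alternate in sign, and length 8 is optimal.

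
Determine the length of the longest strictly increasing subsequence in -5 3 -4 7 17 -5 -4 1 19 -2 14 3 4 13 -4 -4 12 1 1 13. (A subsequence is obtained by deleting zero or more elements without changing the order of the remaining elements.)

7

Let dp[i] be the longest increasing subsequence ending at position i. Then dp = [1, 2, 2, 3, 4, 1, 2, 3, 5, 3, 4, 4, 5, 6, 2, 2, 6, 4, 4, 7].
The maximum is 7; one witness is -5, -4, 1, 3, 4, 12, 13 at positions 1,3,8,12,13,17,20.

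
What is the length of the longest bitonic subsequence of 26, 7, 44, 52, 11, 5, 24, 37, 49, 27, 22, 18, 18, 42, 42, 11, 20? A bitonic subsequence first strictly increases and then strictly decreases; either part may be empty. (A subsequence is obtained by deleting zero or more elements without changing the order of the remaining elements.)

Let inc[i] be the LIS ending at i and dec[i] the longest strictly decreasing subsequence starting at i. inc = [1, 1, 2, 3, 2, 1, 3, 4, 5, 4, 3, 3, 3, 5, 5, 2, 4], dec = [5, 2, 6, 6, 2, 1, 4, 5, 5, 4, 3, 2, 2, 2, 2, 1, 1].
max_i inc[i]+dec[i]−1 = 9, with one witness 7, 11, 24, 37, 49, 27, 22, 18, 11.

9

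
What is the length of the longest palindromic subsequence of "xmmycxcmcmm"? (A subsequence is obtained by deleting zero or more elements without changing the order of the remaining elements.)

Using dp[i][j] = 2 + dp[i+1][j−1] if the ends match, else max(dp[i+1][j], dp[i][j−1]):
dp[1][11] = 7. A witness is mmcmcmm at positions 2,3,5,8,9,10,11.

7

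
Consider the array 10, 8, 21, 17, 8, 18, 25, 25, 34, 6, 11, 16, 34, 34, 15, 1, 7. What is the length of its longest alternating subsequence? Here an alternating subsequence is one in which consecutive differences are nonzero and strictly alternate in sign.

Track the best alternating length ending on an up-step vs a down-step at each position: up/down = 1/1, 1/2, 3/1, 3/4, 1/4, 5/4, 5/1, 5/1, 5/1, 1/6, 7/6, 7/6, 7/1, 7/1, 7/8, 1/8, 9/8.
The maximum over both is 9; one such subsequence is 10, 8, 21, 17, 18, 6, 11, 1, 7.

9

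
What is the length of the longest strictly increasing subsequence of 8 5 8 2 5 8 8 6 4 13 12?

4

Scanning left to right, the best length ending at each element is: 8→1, 5→1, 8→2, 2→1, 5→2, 8→3, 8→3, 6→3, 4→2, 13→4, 12→4.
So the longest increasing subsequence has length 4, e.g. 2, 5, 8, 13.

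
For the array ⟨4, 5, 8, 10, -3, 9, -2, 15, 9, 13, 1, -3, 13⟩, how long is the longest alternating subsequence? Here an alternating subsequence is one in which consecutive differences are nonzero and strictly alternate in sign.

Track the best alternating length ending on an up-step vs a down-step at each position: up/down = 1/1, 2/1, 2/1, 2/1, 1/3, 4/3, 4/5, 6/1, 6/7, 8/7, 6/9, 1/9, 10/7.
The maximum over both is 10; one such subsequence is 4, 5, -3, 9, -2, 15, 9, 13, 1, 13.

10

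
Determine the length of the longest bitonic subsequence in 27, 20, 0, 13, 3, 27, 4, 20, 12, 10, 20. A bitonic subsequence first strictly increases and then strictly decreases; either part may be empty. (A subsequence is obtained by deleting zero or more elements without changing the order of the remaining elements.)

Let inc[i] be the LIS ending at i and dec[i] the longest strictly decreasing subsequence starting at i. inc = [1, 1, 1, 2, 2, 3, 3, 4, 4, 4, 5], dec = [5, 4, 1, 3, 1, 4, 1, 3, 2, 1, 1].
max_i inc[i]+dec[i]−1 = 6, with one witness 0, 13, 27, 20, 12, 10.

6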